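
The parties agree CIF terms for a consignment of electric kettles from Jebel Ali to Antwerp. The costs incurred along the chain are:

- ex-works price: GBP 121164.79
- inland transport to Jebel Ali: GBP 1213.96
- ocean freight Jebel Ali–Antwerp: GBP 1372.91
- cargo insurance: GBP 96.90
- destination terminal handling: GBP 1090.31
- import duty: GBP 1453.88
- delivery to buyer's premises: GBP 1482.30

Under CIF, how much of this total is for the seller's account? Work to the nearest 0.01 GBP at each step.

Seller's account: GBP 123848.56

CIF: the seller pays costs through ocean freight and marine insurance to the destination port.
Seller's account: goods 121164.79 + inland to port 1213.96 + freight 1372.91 + insurance 96.90 = 123848.56
Buyer's account: destination terminal 1090.31 + duty 1453.88 + delivery 1482.30 = 4026.49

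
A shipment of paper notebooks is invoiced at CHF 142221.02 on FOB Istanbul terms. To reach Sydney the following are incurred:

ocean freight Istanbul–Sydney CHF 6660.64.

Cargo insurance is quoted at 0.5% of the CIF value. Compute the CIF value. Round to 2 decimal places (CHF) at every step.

CIF value: CHF 149629.81

Let C be the CIF value. C = FOB price + freight + 0.5% × C
C − 0.5% × C = 142221.02 + 6660.64
0.995 × C = 148881.66
C = 148881.66 / 0.995 = 149629.81
Insurance premium = 0.5% × 149629.81 = 748.15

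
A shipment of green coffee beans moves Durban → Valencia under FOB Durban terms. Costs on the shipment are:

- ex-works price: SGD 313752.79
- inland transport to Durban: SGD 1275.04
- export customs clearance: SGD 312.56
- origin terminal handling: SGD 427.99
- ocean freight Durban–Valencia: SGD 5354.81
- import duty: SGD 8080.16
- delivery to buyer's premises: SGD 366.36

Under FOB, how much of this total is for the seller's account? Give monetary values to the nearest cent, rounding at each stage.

Seller's account: SGD 315768.38

FOB: the seller bears costs until goods are on board at the origin port; the buyer bears freight, insurance and all costs thereafter.
Seller's account: goods 313752.79 + inland to port 1275.04 + export clearance 312.56 + origin terminal 427.99 = 315768.38
Buyer's account: freight 5354.81 + duty 8080.16 + delivery 366.36 = 13801.33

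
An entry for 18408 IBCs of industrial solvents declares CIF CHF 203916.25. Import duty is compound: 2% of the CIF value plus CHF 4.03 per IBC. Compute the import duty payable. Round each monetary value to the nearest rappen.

Ad valorem component: 203916.25 × 2% = 4078.33
Specific component: 18408 × 4.03 = 74184.24
Import duty = 4078.33 + 74184.24 = 78262.57

Import duty: CHF 78262.57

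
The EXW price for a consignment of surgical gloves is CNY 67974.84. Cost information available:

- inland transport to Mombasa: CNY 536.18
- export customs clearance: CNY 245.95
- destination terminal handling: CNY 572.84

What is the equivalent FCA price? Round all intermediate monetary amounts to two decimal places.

Not relevant to the conversion: destination terminal — on the buyer under both terms; not part of either seller's price.
From EXW to FCA, the seller additionally bears: inland to port, export clearance.
FCA price = 67974.84 + 536.18 + 245.95 = 68756.97

FCA price: CNY 68756.97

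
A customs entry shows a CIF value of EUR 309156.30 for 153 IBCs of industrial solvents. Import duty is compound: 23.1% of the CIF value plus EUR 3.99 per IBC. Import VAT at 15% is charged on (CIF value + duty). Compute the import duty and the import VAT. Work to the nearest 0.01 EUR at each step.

Import duty: EUR 72025.58; import VAT: EUR 57177.28

Ad valorem component: 309156.30 × 23.1% = 71415.11
Specific component: 153 × 3.99 = 610.47
Import duty = 71415.11 + 610.47 = 72025.58
VAT base = CIF + duty = 309156.30 + 72025.58 = 381181.88
Import VAT = 381181.88 × 15% = 57177.28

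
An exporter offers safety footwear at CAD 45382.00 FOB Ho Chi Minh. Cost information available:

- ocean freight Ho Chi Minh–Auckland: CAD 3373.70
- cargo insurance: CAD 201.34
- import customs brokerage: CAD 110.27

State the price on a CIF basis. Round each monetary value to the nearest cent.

CIF price: CAD 48957.04

Not relevant to the conversion: brokerage — on the buyer under both terms; not part of either seller's price.
From FOB to CIF, the seller additionally bears: freight, insurance.
CIF price = 45382.00 + 3373.70 + 201.34 = 48957.04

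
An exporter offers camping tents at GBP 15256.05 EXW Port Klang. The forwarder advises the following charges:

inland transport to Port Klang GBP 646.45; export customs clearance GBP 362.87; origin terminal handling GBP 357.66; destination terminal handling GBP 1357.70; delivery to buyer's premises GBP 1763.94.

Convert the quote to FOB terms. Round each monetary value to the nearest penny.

Not relevant to the conversion: destination terminal, delivery — on the buyer under both terms; not part of either seller's price.
From EXW to FOB, the seller additionally bears: inland to port, export clearance, origin terminal.
FOB price = 15256.05 + 646.45 + 362.87 + 357.66 = 16623.03

FOB price: GBP 16623.03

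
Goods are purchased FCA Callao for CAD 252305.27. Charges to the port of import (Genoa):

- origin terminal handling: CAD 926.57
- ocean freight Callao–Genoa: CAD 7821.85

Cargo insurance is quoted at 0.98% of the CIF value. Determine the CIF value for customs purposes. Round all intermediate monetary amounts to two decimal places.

CIF value: CAD 263637.34

Let C be the CIF value. C = FCA price + pre-shipment costs + freight + 0.98% × C
C − 0.98% × C = 252305.27 + 926.57 + 7821.85
0.9902 × C = 261053.69
C = 261053.69 / 0.9902 = 263637.34
Insurance premium = 0.98% × 263637.34 = 2583.65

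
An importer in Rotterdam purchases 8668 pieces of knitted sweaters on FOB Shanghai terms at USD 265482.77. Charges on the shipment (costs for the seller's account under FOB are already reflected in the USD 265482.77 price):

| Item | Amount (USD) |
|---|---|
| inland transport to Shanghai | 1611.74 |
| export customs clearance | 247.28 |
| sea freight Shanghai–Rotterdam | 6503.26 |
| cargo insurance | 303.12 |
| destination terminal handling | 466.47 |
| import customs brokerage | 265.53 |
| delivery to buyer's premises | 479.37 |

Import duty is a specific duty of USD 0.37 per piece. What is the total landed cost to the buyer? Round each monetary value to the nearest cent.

Total landed cost: USD 276707.68

FOB: the seller bears costs until goods are on board at the origin port; the buyer bears freight, insurance and all costs thereafter.
Already in the invoice (seller's account under FOB): inland to port, export clearance — exclude.
CIF value = FOB price + freight + insurance = 265482.77 + 6503.26 + 303.12 = 272289.15
Import duty = 8668 × 0.37 = 3207.16
Buyer bears: freight 6503.26 + insurance 303.12 + destination terminal 466.47 + brokerage 265.53 + delivery 479.37 + duty 3207.16 = 11224.91
Landed cost = invoice 265482.77 + 11224.91 = 276707.68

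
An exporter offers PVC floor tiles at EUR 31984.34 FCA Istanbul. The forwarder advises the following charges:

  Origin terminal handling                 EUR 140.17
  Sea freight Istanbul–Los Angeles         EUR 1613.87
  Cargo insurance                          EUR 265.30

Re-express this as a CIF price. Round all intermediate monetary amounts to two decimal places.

CIF price: EUR 34003.68

From FCA to CIF, the seller additionally bears: origin terminal, freight, insurance.
CIF price = 31984.34 + 140.17 + 1613.87 + 265.30 = 34003.68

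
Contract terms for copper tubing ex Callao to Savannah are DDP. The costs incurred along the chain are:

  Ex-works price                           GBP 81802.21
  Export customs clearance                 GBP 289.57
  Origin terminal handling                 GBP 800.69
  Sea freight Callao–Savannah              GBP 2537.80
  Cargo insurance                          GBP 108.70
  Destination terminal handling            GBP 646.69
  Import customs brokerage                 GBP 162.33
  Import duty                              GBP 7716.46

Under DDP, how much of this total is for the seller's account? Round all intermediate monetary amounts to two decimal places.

Seller's account: GBP 94064.45

DDP: the seller bears all costs including import duty.
Seller's account: goods 81802.21 + export clearance 289.57 + origin terminal 800.69 + freight 2537.80 + insurance 108.70 + destination terminal 646.69 + brokerage 162.33 + duty 7716.46 = 94064.45
Buyer's account: 0.00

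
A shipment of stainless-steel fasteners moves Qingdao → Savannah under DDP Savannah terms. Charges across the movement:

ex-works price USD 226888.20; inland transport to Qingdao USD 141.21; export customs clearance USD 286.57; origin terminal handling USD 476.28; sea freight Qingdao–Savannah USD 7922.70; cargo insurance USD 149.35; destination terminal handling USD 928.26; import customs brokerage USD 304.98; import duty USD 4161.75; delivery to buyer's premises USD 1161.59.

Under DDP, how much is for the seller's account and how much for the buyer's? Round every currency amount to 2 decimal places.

DDP: the seller bears all costs including import duty.
Seller's account: goods 226888.20 + inland to port 141.21 + export clearance 286.57 + origin terminal 476.28 + freight 7922.70 + insurance 149.35 + destination terminal 928.26 + brokerage 304.98 + duty 4161.75 + delivery 1161.59 = 242420.89
Buyer's account: 0.00

Seller: USD 242420.89; buyer: USD 0.00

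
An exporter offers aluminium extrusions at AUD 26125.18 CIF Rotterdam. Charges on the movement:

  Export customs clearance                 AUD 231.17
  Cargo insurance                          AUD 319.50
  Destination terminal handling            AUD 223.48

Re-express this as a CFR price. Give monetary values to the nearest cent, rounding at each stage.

CFR price: AUD 25805.68

Not relevant to the conversion: export clearance — on the seller under both CIF and CFR; already in the CIF price and stays in the CFR price. destination terminal — on the buyer under both terms; not part of either seller's price.
From CIF to CFR, the seller no longer bears: insurance.
CFR price = 26125.18 − 319.50 = 25805.68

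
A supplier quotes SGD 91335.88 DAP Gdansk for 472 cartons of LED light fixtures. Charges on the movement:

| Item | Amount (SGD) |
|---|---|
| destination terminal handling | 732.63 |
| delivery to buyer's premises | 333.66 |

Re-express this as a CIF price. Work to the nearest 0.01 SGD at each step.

From DAP to CIF, the seller no longer bears: destination terminal, delivery.
CIF price = 91335.88 − 732.63 − 333.66 = 90269.59

CIF price: SGD 90269.59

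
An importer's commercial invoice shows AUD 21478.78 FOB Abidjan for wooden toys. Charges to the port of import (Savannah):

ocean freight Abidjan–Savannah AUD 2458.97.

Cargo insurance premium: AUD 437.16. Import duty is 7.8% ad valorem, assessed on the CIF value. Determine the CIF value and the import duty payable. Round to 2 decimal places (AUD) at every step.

CIF value: AUD 24374.91; import duty: AUD 1901.24

CIF = FOB price + freight + insurance
CIF = 21478.78 + 2458.97 + 437.16 = 24374.91
Import duty = 24374.91 × 7.8% = 1901.24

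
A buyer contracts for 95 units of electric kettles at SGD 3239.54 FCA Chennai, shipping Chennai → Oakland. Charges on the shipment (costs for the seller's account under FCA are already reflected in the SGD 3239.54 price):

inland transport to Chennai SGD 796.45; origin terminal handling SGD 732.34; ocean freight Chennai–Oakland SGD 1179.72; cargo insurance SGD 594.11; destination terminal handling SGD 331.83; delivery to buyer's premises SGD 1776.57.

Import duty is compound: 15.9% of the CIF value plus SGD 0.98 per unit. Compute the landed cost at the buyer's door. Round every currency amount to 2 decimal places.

Total landed cost: SGD 8860.78

FCA: the seller delivers export-cleared goods to the carrier; the buyer bears costs from that point.
Already in the invoice (seller's account under FCA): inland to port — exclude.
CIF value = FCA price + origin terminal + freight + insurance = 3239.54 + 732.34 + 1179.72 + 594.11 = 5745.71
Ad valorem component: 5745.71 × 15.9% = 913.57
Specific component: 95 × 0.98 = 93.10
Import duty = 913.57 + 93.10 = 1006.67
Buyer bears: origin terminal 732.34 + freight 1179.72 + insurance 594.11 + destination terminal 331.83 + delivery 1776.57 + duty 1006.67 = 5621.24
Landed cost = invoice 3239.54 + 5621.24 = 8860.78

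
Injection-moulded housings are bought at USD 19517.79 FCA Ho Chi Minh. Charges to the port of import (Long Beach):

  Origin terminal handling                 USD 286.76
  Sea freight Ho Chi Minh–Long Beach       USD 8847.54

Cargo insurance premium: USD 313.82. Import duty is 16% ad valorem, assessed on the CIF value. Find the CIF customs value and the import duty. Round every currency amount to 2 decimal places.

CIF = FCA price + pre-shipment costs + freight + insurance
CIF = 19517.79 + 286.76 + 8847.54 + 313.82 = 28965.91
Import duty = 28965.91 × 16% = 4634.55

CIF value: USD 28965.91; import duty: USD 4634.55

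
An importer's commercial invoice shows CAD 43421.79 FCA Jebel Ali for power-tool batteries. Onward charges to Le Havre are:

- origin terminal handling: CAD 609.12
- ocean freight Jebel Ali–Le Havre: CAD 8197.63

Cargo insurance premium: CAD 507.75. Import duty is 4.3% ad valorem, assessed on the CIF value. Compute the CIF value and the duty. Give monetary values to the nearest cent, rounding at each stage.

CIF value: CAD 52736.29; import duty: CAD 2267.66

CIF = FCA price + pre-shipment costs + freight + insurance
CIF = 43421.79 + 609.12 + 8197.63 + 507.75 = 52736.29
Import duty = 52736.29 × 4.3% = 2267.66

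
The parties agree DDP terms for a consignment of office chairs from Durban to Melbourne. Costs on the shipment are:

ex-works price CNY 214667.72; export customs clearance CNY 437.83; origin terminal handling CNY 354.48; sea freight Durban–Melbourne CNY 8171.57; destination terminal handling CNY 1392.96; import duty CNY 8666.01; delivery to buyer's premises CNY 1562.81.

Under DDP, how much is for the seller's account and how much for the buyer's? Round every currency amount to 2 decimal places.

DDP: the seller bears all costs including import duty.
Seller's account: goods 214667.72 + export clearance 437.83 + origin terminal 354.48 + freight 8171.57 + destination terminal 1392.96 + duty 8666.01 + delivery 1562.81 = 235253.38
Buyer's account: 0.00

Seller: CNY 235253.38; buyer: CNY 0.00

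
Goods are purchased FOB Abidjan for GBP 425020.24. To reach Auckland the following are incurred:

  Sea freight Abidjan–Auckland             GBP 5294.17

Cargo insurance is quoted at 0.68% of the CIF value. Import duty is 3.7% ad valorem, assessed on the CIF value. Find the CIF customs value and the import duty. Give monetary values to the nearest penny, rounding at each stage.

CIF value: GBP 433260.58; import duty: GBP 16030.64

Let C be the CIF value. C = FOB price + freight + 0.68% × C
C − 0.68% × C = 425020.24 + 5294.17
0.9932 × C = 430314.41
C = 430314.41 / 0.9932 = 433260.58
Insurance premium = 0.68% × 433260.58 = 2946.17
Import duty = 433260.58 × 3.7% = 16030.64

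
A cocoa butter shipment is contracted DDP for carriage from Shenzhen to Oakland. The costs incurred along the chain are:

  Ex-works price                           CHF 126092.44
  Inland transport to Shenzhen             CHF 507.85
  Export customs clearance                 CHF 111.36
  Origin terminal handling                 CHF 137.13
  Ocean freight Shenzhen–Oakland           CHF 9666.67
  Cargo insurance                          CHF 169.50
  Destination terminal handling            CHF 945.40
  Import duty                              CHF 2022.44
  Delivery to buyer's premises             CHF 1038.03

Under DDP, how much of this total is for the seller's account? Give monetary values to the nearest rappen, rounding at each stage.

Seller's account: CHF 140690.82

DDP: the seller bears all costs including import duty.
Seller's account: goods 126092.44 + inland to port 507.85 + export clearance 111.36 + origin terminal 137.13 + freight 9666.67 + insurance 169.50 + destination terminal 945.40 + duty 2022.44 + delivery 1038.03 = 140690.82
Buyer's account: 0.00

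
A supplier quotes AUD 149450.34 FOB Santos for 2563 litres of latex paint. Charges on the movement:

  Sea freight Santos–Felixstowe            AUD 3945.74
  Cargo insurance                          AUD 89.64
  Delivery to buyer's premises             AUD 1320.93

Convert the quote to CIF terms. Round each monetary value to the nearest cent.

CIF price: AUD 153485.72

Not relevant to the conversion: delivery — on the buyer under both terms; not part of either seller's price.
From FOB to CIF, the seller additionally bears: freight, insurance.
CIF price = 149450.34 + 3945.74 + 89.64 = 153485.72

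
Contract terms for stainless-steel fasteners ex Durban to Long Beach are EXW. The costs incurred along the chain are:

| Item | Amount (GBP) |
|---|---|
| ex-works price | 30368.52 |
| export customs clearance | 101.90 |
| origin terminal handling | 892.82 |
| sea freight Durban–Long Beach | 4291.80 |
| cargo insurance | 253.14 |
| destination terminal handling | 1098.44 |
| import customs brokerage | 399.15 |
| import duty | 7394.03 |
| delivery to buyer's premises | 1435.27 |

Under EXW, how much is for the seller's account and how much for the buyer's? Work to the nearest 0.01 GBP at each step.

Seller: GBP 30368.52; buyer: GBP 15866.55

EXW: the seller makes goods available at their premises; the buyer bears all onward costs.
Seller's account: goods 30368.52 = 30368.52
Buyer's account: export clearance 101.90 + origin terminal 892.82 + freight 4291.80 + insurance 253.14 + destination terminal 1098.44 + brokerage 399.15 + duty 7394.03 + delivery 1435.27 = 15866.55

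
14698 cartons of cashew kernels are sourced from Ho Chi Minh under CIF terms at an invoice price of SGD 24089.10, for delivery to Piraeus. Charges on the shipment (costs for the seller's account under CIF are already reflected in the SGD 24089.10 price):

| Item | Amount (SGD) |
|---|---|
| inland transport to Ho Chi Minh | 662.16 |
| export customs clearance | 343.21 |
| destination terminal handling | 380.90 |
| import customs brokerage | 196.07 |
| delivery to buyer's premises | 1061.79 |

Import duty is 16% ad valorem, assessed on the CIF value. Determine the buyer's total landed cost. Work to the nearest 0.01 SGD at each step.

CIF: the seller pays costs through ocean freight and marine insurance to the destination port.
Already in the invoice (seller's account under CIF): inland to port, export clearance — exclude.
The CIF price already equals the CIF value: 24089.10
Import duty = 24089.10 × 16% = 3854.26
Buyer bears: destination terminal 380.90 + brokerage 196.07 + delivery 1061.79 + duty 3854.26 = 5493.02
Landed cost = invoice 24089.10 + 5493.02 = 29582.12

Total landed cost: SGD 29582.12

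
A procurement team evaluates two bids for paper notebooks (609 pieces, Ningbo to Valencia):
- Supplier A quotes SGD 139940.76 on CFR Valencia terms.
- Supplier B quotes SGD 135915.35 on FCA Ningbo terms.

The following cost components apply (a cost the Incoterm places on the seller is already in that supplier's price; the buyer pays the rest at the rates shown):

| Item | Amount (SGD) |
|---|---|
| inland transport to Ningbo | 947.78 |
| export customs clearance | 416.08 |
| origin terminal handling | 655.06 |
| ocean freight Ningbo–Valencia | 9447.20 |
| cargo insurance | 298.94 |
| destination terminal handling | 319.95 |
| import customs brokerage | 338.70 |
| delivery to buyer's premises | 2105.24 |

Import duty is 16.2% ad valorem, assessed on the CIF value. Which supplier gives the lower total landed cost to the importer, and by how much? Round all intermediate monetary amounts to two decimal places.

Supplier A is cheaper by SGD 7061.30

Supplier A (CFR):
CIF value = CFR price + insurance = 139940.76 + 298.94 = 140239.70
Import duty = 140239.70 × 16.2% = 22718.83
Buyer bears (A): 298.94 + 319.95 + 338.70 + 2105.24 = 3062.83
Landed cost (A) = invoice 139940.76 + 3062.83 + duty 22718.83 = 165722.42
Supplier B (FCA):
CIF value = FCA price + origin terminal + freight + insurance = 135915.35 + 655.06 + 9447.20 + 298.94 = 146316.55
Import duty = 146316.55 × 16.2% = 23703.28
Buyer bears (B): 655.06 + 9447.20 + 298.94 + 319.95 + 338.70 + 2105.24 = 13165.09
Landed cost (B) = invoice 135915.35 + 13165.09 + duty 23703.28 = 172783.72
Difference = |165722.42 − 172783.72| = 7061.30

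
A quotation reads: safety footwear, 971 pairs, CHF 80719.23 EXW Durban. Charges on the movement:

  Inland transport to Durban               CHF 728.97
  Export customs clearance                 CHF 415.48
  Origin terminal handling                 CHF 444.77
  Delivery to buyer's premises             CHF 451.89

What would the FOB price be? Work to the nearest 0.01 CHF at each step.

Not relevant to the conversion: delivery — on the buyer under both terms; not part of either seller's price.
From EXW to FOB, the seller additionally bears: inland to port, export clearance, origin terminal.
FOB price = 80719.23 + 728.97 + 415.48 + 444.77 = 82308.45

FOB price: CHF 82308.45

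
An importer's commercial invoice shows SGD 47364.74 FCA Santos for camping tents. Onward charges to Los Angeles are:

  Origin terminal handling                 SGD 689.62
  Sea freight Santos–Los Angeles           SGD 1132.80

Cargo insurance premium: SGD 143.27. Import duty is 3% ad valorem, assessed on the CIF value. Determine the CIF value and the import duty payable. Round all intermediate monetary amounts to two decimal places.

CIF = FCA price + pre-shipment costs + freight + insurance
CIF = 47364.74 + 689.62 + 1132.80 + 143.27 = 49330.43
Import duty = 49330.43 × 3% = 1479.91

CIF value: SGD 49330.43; import duty: SGD 1479.91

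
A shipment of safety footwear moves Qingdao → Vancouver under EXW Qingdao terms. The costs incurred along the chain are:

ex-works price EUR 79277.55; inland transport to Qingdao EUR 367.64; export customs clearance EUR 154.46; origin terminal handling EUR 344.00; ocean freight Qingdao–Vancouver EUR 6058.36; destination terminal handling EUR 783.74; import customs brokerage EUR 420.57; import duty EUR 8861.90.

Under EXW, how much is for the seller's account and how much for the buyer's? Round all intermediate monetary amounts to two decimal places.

EXW: the seller makes goods available at their premises; the buyer bears all onward costs.
Seller's account: goods 79277.55 = 79277.55
Buyer's account: inland to port 367.64 + export clearance 154.46 + origin terminal 344.00 + freight 6058.36 + destination terminal 783.74 + brokerage 420.57 + duty 8861.90 = 16990.67

Seller: EUR 79277.55; buyer: EUR 16990.67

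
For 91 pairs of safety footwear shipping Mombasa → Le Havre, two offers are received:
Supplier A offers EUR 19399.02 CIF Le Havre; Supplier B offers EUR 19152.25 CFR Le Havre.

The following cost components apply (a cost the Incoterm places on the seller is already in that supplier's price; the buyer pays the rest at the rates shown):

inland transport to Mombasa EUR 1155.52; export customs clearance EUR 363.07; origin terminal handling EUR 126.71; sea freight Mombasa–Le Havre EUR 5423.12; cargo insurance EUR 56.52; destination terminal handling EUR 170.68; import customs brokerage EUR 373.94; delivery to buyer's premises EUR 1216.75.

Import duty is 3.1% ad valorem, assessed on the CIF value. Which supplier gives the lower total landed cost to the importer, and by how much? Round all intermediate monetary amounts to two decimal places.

Supplier B is cheaper by EUR 196.15

Supplier A (CIF):
The CIF price already equals the CIF value: 19399.02
Import duty = 19399.02 × 3.1% = 601.37
Buyer bears (A): 170.68 + 373.94 + 1216.75 = 1761.37
Landed cost (A) = invoice 19399.02 + 1761.37 + duty 601.37 = 21761.76
Supplier B (CFR):
CIF value = CFR price + insurance = 19152.25 + 56.52 = 19208.77
Import duty = 19208.77 × 3.1% = 595.47
Buyer bears (B): 56.52 + 170.68 + 373.94 + 1216.75 = 1817.89
Landed cost (B) = invoice 19152.25 + 1817.89 + duty 595.47 = 21565.61
Difference = |21761.76 − 21565.61| = 196.15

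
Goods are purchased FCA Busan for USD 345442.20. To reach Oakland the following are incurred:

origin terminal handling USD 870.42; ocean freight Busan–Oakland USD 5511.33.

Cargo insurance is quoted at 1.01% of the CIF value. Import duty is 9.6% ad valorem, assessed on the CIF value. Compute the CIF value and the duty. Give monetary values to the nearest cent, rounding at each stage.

CIF value: USD 355413.63; import duty: USD 34119.71

Let C be the CIF value. C = FCA price + pre-shipment costs + freight + 1.01% × C
C − 1.01% × C = 345442.20 + 870.42 + 5511.33
0.9899 × C = 351823.95
C = 351823.95 / 0.9899 = 355413.63
Insurance premium = 1.01% × 355413.63 = 3589.68
Import duty = 355413.63 × 9.6% = 34119.71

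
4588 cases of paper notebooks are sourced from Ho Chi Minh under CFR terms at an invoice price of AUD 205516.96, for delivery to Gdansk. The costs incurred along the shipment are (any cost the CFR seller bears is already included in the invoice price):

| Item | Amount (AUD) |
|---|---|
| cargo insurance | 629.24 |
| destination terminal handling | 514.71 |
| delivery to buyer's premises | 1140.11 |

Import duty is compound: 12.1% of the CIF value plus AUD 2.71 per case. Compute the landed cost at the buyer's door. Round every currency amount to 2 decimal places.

Total landed cost: AUD 245178.19

CFR: the seller pays costs through ocean freight to the destination port, but not insurance.
CIF value = CFR price + insurance = 205516.96 + 629.24 = 206146.20
Ad valorem component: 206146.20 × 12.1% = 24943.69
Specific component: 4588 × 2.71 = 12433.48
Import duty = 24943.69 + 12433.48 = 37377.17
Buyer bears: insurance 629.24 + destination terminal 514.71 + delivery 1140.11 + duty 37377.17 = 39661.23
Landed cost = invoice 205516.96 + 39661.23 = 245178.19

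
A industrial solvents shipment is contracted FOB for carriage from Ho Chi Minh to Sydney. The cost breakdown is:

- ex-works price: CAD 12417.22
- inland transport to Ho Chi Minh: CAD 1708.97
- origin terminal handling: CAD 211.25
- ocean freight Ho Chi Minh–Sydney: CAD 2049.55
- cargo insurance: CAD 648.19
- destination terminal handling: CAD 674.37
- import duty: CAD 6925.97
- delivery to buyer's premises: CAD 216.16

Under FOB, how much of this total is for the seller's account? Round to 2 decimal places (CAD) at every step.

Seller's account: CAD 14337.44

FOB: the seller bears costs until goods are on board at the origin port; the buyer bears freight, insurance and all costs thereafter.
Seller's account: goods 12417.22 + inland to port 1708.97 + origin terminal 211.25 = 14337.44
Buyer's account: freight 2049.55 + insurance 648.19 + destination terminal 674.37 + duty 6925.97 + delivery 216.16 = 10514.24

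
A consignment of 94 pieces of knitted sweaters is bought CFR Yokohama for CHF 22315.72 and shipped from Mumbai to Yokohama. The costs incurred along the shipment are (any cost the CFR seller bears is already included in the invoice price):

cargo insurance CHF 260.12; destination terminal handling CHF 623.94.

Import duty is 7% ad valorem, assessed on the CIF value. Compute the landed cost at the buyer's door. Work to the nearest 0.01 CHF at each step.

CFR: the seller pays costs through ocean freight to the destination port, but not insurance.
CIF value = CFR price + insurance = 22315.72 + 260.12 = 22575.84
Import duty = 22575.84 × 7% = 1580.31
Buyer bears: insurance 260.12 + destination terminal 623.94 + duty 1580.31 = 2464.37
Landed cost = invoice 22315.72 + 2464.37 = 24780.09

Total landed cost: CHF 24780.09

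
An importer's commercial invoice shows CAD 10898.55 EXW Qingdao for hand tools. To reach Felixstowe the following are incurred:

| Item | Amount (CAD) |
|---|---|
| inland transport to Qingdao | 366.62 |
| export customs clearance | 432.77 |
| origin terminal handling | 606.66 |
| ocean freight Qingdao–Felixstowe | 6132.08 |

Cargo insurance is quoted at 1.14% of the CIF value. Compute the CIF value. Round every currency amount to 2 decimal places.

Let C be the CIF value. C = EXW price + pre-shipment costs + freight + 1.14% × C
C − 1.14% × C = 10898.55 + 366.62 + 432.77 + 606.66 + 6132.08
0.9886 × C = 18436.68
C = 18436.68 / 0.9886 = 18649.28
Insurance premium = 1.14% × 18649.28 = 212.60

CIF value: CAD 18649.28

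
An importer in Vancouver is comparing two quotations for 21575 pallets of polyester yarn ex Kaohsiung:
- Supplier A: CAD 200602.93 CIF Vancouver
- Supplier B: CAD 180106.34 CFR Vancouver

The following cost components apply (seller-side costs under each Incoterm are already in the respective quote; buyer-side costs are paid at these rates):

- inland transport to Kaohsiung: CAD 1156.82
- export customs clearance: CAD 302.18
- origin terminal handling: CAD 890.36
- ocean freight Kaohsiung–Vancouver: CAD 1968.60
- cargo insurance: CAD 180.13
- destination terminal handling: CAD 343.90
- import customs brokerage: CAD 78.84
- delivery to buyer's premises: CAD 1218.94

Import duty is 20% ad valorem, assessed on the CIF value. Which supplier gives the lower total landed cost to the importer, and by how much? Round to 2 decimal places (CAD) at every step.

Supplier A (CIF):
The CIF price already equals the CIF value: 200602.93
Import duty = 200602.93 × 20% = 40120.59
Buyer bears (A): 343.90 + 78.84 + 1218.94 = 1641.68
Landed cost (A) = invoice 200602.93 + 1641.68 + duty 40120.59 = 242365.20
Supplier B (CFR):
CIF value = CFR price + insurance = 180106.34 + 180.13 = 180286.47
Import duty = 180286.47 × 20% = 36057.29
Buyer bears (B): 180.13 + 343.90 + 78.84 + 1218.94 = 1821.81
Landed cost (B) = invoice 180106.34 + 1821.81 + duty 36057.29 = 217985.44
Difference = |242365.20 − 217985.44| = 24379.76

Supplier B is cheaper by CAD 24379.76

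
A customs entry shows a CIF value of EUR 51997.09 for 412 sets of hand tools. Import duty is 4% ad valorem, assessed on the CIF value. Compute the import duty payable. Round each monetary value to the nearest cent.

Import duty: EUR 2079.88

Import duty = 51997.09 × 4% = 2079.88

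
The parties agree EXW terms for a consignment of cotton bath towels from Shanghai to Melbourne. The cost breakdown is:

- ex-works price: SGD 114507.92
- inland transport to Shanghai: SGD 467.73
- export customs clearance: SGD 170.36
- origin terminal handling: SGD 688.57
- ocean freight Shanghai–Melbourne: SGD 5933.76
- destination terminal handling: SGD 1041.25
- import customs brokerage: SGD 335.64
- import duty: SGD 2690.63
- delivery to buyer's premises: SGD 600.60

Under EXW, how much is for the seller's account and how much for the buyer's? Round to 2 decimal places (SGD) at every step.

Seller: SGD 114507.92; buyer: SGD 11928.54

EXW: the seller makes goods available at their premises; the buyer bears all onward costs.
Seller's account: goods 114507.92 = 114507.92
Buyer's account: inland to port 467.73 + export clearance 170.36 + origin terminal 688.57 + freight 5933.76 + destination terminal 1041.25 + brokerage 335.64 + duty 2690.63 + delivery 600.60 = 11928.54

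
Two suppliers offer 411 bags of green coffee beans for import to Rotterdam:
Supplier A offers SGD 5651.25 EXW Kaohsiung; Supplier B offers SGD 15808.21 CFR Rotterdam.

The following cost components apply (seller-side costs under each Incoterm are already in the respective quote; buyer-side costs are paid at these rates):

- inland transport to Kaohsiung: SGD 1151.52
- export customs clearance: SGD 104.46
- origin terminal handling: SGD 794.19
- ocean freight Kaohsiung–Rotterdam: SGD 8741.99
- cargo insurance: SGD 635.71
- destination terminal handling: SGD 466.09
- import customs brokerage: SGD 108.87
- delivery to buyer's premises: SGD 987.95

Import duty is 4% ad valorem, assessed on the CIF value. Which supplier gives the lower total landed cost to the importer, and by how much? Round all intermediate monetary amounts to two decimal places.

Supplier B is cheaper by SGD 660.60

Supplier A (EXW):
CIF value = EXW price + inland to port + export clearance + origin terminal + freight + insurance = 5651.25 + 1151.52 + 104.46 + 794.19 + 8741.99 + 635.71 = 17079.12
Import duty = 17079.12 × 4% = 683.16
Buyer bears (A): 1151.52 + 104.46 + 794.19 + 8741.99 + 635.71 + 466.09 + 108.87 + 987.95 = 12990.78
Landed cost (A) = invoice 5651.25 + 12990.78 + duty 683.16 = 19325.19
Supplier B (CFR):
CIF value = CFR price + insurance = 15808.21 + 635.71 = 16443.92
Import duty = 16443.92 × 4% = 657.76
Buyer bears (B): 635.71 + 466.09 + 108.87 + 987.95 = 2198.62
Landed cost (B) = invoice 15808.21 + 2198.62 + duty 657.76 = 18664.59
Difference = |19325.19 − 18664.59| = 660.60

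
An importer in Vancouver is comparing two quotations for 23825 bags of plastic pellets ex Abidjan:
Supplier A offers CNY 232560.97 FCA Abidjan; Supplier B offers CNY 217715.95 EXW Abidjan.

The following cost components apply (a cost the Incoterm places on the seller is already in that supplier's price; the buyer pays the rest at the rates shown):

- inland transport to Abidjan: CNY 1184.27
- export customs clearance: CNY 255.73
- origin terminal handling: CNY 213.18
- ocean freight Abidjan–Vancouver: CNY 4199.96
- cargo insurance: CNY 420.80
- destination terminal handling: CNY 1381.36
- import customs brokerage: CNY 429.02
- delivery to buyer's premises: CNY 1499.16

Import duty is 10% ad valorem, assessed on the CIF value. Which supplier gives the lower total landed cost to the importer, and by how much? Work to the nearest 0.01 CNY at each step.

Supplier B is cheaper by CNY 14745.52

Supplier A (FCA):
CIF value = FCA price + origin terminal + freight + insurance = 232560.97 + 213.18 + 4199.96 + 420.80 = 237394.91
Import duty = 237394.91 × 10% = 23739.49
Buyer bears (A): 213.18 + 4199.96 + 420.80 + 1381.36 + 429.02 + 1499.16 = 8143.48
Landed cost (A) = invoice 232560.97 + 8143.48 + duty 23739.49 = 264443.94
Supplier B (EXW):
CIF value = EXW price + inland to port + export clearance + origin terminal + freight + insurance = 217715.95 + 1184.27 + 255.73 + 213.18 + 4199.96 + 420.80 = 223989.89
Import duty = 223989.89 × 10% = 22398.99
Buyer bears (B): 1184.27 + 255.73 + 213.18 + 4199.96 + 420.80 + 1381.36 + 429.02 + 1499.16 = 9583.48
Landed cost (B) = invoice 217715.95 + 9583.48 + duty 22398.99 = 249698.42
Difference = |264443.94 − 249698.42| = 14745.52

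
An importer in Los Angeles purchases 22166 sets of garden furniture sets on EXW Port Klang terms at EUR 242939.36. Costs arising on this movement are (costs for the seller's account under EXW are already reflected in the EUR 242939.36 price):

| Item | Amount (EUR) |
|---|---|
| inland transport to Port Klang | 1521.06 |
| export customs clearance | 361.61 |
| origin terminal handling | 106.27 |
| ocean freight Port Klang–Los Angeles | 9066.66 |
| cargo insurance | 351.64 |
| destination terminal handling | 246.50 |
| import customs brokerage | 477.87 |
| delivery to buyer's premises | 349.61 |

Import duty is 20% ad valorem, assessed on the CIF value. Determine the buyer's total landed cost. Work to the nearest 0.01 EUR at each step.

Total landed cost: EUR 306289.90

EXW: the seller makes goods available at their premises; the buyer bears all onward costs.
CIF value = EXW price + inland to port + export clearance + origin terminal + freight + insurance = 242939.36 + 1521.06 + 361.61 + 106.27 + 9066.66 + 351.64 = 254346.60
Import duty = 254346.60 × 20% = 50869.32
Buyer bears: inland to port 1521.06 + export clearance 361.61 + origin terminal 106.27 + freight 9066.66 + insurance 351.64 + destination terminal 246.50 + brokerage 477.87 + delivery 349.61 + duty 50869.32 = 63350.54
Landed cost = invoice 242939.36 + 63350.54 = 306289.90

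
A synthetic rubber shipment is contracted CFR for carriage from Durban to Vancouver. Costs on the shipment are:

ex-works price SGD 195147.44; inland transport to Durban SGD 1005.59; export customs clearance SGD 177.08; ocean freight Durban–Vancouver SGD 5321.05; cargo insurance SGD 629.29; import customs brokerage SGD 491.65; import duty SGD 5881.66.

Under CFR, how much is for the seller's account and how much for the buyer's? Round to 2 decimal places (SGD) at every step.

CFR: the seller pays costs through ocean freight to the destination port, but not insurance.
Seller's account: goods 195147.44 + inland to port 1005.59 + export clearance 177.08 + freight 5321.05 = 201651.16
Buyer's account: insurance 629.29 + brokerage 491.65 + duty 5881.66 = 7002.60

Seller: SGD 201651.16; buyer: SGD 7002.60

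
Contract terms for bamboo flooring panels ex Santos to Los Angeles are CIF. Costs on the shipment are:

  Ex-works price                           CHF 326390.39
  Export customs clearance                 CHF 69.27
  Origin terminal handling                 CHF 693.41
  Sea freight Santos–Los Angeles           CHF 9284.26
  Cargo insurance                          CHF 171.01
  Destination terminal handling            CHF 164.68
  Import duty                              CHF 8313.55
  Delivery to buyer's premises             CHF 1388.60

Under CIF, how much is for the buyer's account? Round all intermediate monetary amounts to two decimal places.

Buyer's account: CHF 9866.83

CIF: the seller pays costs through ocean freight and marine insurance to the destination port.
Seller's account: goods 326390.39 + export clearance 69.27 + origin terminal 693.41 + freight 9284.26 + insurance 171.01 = 336608.34
Buyer's account: destination terminal 164.68 + duty 8313.55 + delivery 1388.60 = 9866.83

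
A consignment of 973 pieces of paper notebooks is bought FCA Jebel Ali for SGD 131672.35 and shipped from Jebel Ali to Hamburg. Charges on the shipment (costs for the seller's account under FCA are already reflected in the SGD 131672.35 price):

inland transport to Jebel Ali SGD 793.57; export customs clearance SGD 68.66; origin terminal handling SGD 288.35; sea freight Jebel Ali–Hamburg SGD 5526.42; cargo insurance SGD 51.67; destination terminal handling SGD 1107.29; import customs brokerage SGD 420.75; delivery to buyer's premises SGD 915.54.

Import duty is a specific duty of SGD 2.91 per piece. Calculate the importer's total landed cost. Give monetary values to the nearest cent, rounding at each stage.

Total landed cost: SGD 142813.80

FCA: the seller delivers export-cleared goods to the carrier; the buyer bears costs from that point.
Already in the invoice (seller's account under FCA): inland to port, export clearance — exclude.
CIF value = FCA price + origin terminal + freight + insurance = 131672.35 + 288.35 + 5526.42 + 51.67 = 137538.79
Import duty = 973 × 2.91 = 2831.43
Buyer bears: origin terminal 288.35 + freight 5526.42 + insurance 51.67 + destination terminal 1107.29 + brokerage 420.75 + delivery 915.54 + duty 2831.43 = 11141.45
Landed cost = invoice 131672.35 + 11141.45 = 142813.80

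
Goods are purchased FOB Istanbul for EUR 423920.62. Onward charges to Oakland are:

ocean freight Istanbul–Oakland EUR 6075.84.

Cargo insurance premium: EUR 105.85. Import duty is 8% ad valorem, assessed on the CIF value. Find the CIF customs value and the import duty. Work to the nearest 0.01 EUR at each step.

CIF value: EUR 430102.31; import duty: EUR 34408.18

CIF = FOB price + freight + insurance
CIF = 423920.62 + 6075.84 + 105.85 = 430102.31
Import duty = 430102.31 × 8% = 34408.18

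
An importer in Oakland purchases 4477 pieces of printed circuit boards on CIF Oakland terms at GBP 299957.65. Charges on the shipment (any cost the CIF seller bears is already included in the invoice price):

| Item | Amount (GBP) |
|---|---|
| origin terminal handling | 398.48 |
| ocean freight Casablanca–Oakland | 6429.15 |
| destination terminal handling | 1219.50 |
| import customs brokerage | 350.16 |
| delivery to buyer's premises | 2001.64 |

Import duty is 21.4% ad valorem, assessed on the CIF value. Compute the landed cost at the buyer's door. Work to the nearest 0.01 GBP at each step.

CIF: the seller pays costs through ocean freight and marine insurance to the destination port.
Already in the invoice (seller's account under CIF): origin terminal, freight — exclude.
The CIF price already equals the CIF value: 299957.65
Import duty = 299957.65 × 21.4% = 64190.94
Buyer bears: destination terminal 1219.50 + brokerage 350.16 + delivery 2001.64 + duty 64190.94 = 67762.24
Landed cost = invoice 299957.65 + 67762.24 = 367719.89

Total landed cost: GBP 367719.89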